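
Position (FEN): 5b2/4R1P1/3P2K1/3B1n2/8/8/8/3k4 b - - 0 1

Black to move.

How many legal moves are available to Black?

13

Black to move; king on d1.
In check: no.
Legal moves: Bxg7, Bxe7, Nxg7, Nxe7+, Nh6, Nxd6, Nh4+, Nd4, Ng3, Ne3, Kd2, Kc2, Kc1.
Count: 13.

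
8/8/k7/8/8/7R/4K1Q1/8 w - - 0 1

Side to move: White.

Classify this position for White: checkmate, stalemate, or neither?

White to move; white king on e2.
In check: no.
Legal moves for White include: Rh8, Rh7, Rh6+, Rh5, Rh4, Rg3, Rf3, Re3, Rd3, Rc3, Rb3, Ra3+, Rh2, Rh1, Qg8, Qa8+, Qg7, Qb7+, ... (list truncated; more exist).
White has legal moves and is not in check → neither.

neither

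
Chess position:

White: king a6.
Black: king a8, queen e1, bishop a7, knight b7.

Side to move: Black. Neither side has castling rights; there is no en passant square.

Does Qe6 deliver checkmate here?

no

After Qe6: white king on a6; in check: yes, from the black queen on e6.
White has 1 legal reply: Kb5.
In check but a legal move exists → not checkmate.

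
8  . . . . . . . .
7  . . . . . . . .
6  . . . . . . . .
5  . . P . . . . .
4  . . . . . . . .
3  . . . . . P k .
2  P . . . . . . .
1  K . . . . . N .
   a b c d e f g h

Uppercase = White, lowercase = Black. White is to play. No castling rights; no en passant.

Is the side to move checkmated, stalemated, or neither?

neither

White to move; white king on a1.
In check: no.
Legal moves for White: Nh3, Ne2+, Kb2, Kb1, c6, f4, a3, a4.
White has 8 legal moves and is not in check → neither.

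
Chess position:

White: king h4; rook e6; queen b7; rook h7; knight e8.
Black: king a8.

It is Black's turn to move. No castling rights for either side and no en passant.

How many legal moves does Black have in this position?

0

Black to move; king on a8.
In check: yes, from the white queen on b7.
Legal moves: none.
Count: 0.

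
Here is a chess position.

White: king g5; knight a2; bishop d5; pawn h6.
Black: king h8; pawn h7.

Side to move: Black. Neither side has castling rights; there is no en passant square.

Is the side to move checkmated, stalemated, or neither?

Black to move; black king on h8.
In check: no.
King squares — g7: attacked by Ph6; h7: own pawn; g8: attacked by Bd5.
Legal moves for Black: none.
Not in check and no legal moves → stalemate.

stalemate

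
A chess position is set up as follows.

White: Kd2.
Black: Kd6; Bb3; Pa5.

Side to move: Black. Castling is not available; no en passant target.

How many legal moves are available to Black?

18

Black to move; king on d6.
In check: no.
Legal moves: Ke7, Kd7, Kc7, Ke6, Kc6, Ke5, Kd5, Kc5, Bg8, Bf7, Be6, Bd5, Bc4, Ba4, Bc2, Ba2, Bd1, a4.
Count: 18.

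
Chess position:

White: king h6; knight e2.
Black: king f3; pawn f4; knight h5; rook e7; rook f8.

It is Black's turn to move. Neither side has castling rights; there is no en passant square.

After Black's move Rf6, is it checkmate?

no

After Rf6: white king on h6; in check: yes, from the black rook on f6.
White has 2 legal replies: Kxh5, Kg5.
In check but a legal move exists → not checkmate.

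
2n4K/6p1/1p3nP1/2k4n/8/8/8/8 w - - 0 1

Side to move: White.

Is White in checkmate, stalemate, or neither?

stalemate

White to move; white king on h8.
In check: no.
King squares — g7: attacked by Nh5; h7: attacked by Nf6; g8: attacked by Nf6.
Legal moves for White: none.
Not in check and no legal moves → stalemate.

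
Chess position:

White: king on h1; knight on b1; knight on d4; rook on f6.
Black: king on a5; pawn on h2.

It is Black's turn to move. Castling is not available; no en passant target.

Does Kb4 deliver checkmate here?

After Kb4: white king on h1; in check: no.
White is not in check, so this cannot be checkmate.

no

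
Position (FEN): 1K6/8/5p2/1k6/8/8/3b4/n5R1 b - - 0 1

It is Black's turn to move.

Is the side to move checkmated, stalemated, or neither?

neither

Black to move; black king on b5.
In check: no.
Legal moves for Black include: Kc6, Kb6, Ka6, Kc5, Ka5, Kc4, Kb4, Ka4, Bh6, Bg5, Ba5, Bf4+, Bb4, Be3, Bc3, Be1, Bc1, Nb3, ... (list truncated; more exist).
Black has legal moves and is not in check → neither.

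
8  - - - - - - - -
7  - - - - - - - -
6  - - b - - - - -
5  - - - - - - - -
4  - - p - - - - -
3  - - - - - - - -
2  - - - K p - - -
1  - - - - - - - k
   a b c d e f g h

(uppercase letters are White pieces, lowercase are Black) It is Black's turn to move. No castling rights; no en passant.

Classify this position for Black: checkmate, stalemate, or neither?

Black to move; black king on h1.
In check: no.
Legal moves for Black: Be8, Ba8, Bd7, Bb7, Bd5, Bb5, Be4, Ba4, Bf3, Bg2, Kh2, Kg2, Kg1, c3+, e1=Q+, e1=R, e1=B+, e1=N.
Black has 18 legal moves and is not in check → neither.

neither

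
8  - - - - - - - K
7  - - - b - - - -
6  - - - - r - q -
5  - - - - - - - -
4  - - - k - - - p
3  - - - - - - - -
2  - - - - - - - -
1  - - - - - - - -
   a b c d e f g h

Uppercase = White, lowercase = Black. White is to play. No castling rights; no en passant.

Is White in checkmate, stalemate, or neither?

White to move; white king on h8.
In check: no.
King squares — g7: attacked by Qg6; h7: attacked by Qg6; g8: attacked by Qg6.
Legal moves for White: none.
Not in check and no legal moves → stalemate.

stalemate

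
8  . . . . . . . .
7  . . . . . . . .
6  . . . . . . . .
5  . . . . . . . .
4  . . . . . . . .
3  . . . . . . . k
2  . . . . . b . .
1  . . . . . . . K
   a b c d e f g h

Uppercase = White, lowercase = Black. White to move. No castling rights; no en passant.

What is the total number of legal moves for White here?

0

White to move; king on h1.
In check: no.
Legal moves: none.
Count: 0.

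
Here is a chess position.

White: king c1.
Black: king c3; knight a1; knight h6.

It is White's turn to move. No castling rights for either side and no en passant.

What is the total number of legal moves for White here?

White to move; king on c1.
In check: no.
Legal moves: Kd1, Kb1.
Count: 2.

2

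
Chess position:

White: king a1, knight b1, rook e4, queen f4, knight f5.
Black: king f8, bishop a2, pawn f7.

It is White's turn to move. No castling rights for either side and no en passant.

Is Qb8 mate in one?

yes

After Qb8: black king on f8; in check: yes, from the white queen on b8.
King squares — e7: attacked by Re4; f7: own pawn; g7: attacked by Nf5; e8: attacked by Re4; g8: attacked by Qb8.
Black has no legal moves → checkmate.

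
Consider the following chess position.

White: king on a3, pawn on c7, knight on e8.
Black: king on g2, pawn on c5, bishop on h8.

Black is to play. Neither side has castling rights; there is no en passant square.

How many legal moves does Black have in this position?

16

Black to move; king on g2.
In check: no.
Legal moves: Bg7, Bf6, Be5, Bd4, Bc3, Bb2+, Ba1, Kh3, Kg3, Kf3, Kh2, Kf2, Kh1, Kg1, Kf1, c4.
Count: 16.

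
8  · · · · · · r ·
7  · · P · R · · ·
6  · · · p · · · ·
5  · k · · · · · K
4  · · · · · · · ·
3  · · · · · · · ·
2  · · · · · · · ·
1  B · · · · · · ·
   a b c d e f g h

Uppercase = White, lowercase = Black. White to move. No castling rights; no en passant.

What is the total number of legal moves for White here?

24

White to move; king on h5.
In check: no.
Legal moves: Re8, Rh7, Rg7, Rf7, Rd7, Re6, Re5+, Re4, Re3, Re2, Re1, Kh6, Kh4, Bh8, Bg7, Bf6, Be5, Bd4, Bc3, Bb2, c8=Q, c8=R, c8=B, c8=N.
Count: 24.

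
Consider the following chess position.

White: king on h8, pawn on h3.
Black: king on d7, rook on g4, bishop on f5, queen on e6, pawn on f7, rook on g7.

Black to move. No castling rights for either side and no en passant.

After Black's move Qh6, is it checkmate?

After Qh6: white king on h8; in check: yes, from the black queen on h6.
King squares — g7: attacked by Rg4; h7: attacked by Bf5; g8: attacked by Rg7.
White has no legal moves → checkmate.

yes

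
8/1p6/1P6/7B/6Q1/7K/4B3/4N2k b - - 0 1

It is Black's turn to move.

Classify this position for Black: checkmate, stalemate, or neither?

stalemate

Black to move; black king on h1.
In check: no.
King squares — g1: attacked by Qg4; g2: attacked by Ne1; h2: attacked by Kh3.
Legal moves for Black: none.
Not in check and no legal moves → stalemate.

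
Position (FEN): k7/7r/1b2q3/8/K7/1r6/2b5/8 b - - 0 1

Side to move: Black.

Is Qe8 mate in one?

After Qe8: white king on a4; in check: yes, from the black queen on e8.
King squares — a3: attacked by Rb3; b3: attacked by Bc2; b4: attacked by Rb3; a5: attacked by Bb6; b5: attacked by Rb3.
White has no legal moves → checkmate.

yes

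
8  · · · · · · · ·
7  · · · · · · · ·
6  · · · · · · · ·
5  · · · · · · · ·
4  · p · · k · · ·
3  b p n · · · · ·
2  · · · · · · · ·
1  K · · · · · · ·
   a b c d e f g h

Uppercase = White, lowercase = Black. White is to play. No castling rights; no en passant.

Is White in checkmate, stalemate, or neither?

White to move; white king on a1.
In check: no.
King squares — b1: attacked by Nc3; a2: attacked by Pb3; b2: attacked by Ba3.
Legal moves for White: none.
Not in check and no legal moves → stalemate.

stalemate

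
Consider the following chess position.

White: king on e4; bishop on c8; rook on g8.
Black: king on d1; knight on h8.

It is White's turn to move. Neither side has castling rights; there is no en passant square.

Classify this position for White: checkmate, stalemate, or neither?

White to move; white king on e4.
In check: no.
Legal moves for White include: Rxh8, Rf8, Re8, Rd8+, Rg7, Rg6, Rg5, Rg4, Rg3, Rg2, Rg1+, Bd7, Bb7, Be6, Ba6, Bf5, Bg4+, Bh3, ... (list truncated; more exist).
White has legal moves and is not in check → neither.

neither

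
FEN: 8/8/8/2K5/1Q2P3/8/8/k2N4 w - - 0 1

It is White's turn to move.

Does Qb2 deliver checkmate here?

After Qb2: black king on a1; in check: yes, from the white queen on b2.
King squares — b1: attacked by Qb2; a2: attacked by Qb2; b2: attacked by Nd1.
Black has no legal moves → checkmate.

yes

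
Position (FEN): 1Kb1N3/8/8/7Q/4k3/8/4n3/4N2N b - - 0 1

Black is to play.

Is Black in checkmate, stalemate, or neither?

Black to move; black king on e4.
In check: no.
Legal moves for Black: Bd7, Bb7, Be6, Ba6, Bf5, Bg4, Bh3, Kf4, Kd4, Ke3, Nf4, Nd4, Ng3, Nc3, Ng1, Nc1.
Black has 16 legal moves and is not in check → neither.

neither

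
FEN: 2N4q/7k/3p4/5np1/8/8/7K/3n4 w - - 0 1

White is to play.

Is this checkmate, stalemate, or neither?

neither

White to move; white king on h2.
In check: no.
Legal moves for White: Ne7, Na7, Nxd6, Nb6, Kh3, Kg2, Kh1, Kg1.
White has 8 legal moves and is not in check → neither.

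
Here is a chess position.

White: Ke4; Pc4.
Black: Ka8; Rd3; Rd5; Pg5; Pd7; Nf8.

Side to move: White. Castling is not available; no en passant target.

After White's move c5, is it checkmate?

no

After c5: black king on a8; in check: no.
Black is not in check, so this cannot be checkmate.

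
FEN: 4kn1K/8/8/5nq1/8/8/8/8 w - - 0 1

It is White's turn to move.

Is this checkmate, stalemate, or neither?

White to move; white king on h8.
In check: no.
King squares — g7: attacked by Nf5; h7: attacked by Nf8; g8: attacked by Qg5.
Legal moves for White: none.
Not in check and no legal moves → stalemate.

stalemate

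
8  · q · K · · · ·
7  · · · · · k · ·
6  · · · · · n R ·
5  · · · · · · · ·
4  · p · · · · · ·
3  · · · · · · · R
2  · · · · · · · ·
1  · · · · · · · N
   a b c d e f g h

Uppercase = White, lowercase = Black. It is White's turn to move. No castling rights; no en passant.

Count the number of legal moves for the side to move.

0

White to move; king on d8.
In check: yes, from the black queen on b8.
Legal moves: none.
Count: 0.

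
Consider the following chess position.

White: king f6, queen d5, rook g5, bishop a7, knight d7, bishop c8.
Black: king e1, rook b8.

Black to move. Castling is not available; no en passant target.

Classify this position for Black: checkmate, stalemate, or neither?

Black to move; black king on e1.
In check: no.
Legal moves for Black: Rxc8, Ra8, Rb7, Rb6+, Rb5, Rb4, Rb3, Rb2, Rb1, Ke2, Kf1.
Black has 11 legal moves and is not in check → neither.

neither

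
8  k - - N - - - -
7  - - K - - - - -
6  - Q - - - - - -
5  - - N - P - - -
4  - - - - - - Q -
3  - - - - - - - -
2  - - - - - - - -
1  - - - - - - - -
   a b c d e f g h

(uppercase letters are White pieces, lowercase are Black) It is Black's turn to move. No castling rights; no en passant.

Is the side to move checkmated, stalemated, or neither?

Black to move; black king on a8.
In check: no.
King squares — a7: attacked by Qb6; b7: attacked by Nc5; b8: attacked by Qb6.
Legal moves for Black: none.
Not in check and no legal moves → stalemate.

stalemate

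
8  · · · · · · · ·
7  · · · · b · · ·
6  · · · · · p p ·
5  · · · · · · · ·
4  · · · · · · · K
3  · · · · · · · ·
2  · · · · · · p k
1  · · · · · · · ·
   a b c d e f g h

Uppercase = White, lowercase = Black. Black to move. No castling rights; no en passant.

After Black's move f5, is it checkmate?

yes

After f5: white king on h4; in check: yes, from the black bishop on e7.
King squares — g3: attacked by Kh2; h3: attacked by Kh2; g4: attacked by Pf5; g5: attacked by Be7; h5: attacked by Pg6.
White has no legal moves → checkmate.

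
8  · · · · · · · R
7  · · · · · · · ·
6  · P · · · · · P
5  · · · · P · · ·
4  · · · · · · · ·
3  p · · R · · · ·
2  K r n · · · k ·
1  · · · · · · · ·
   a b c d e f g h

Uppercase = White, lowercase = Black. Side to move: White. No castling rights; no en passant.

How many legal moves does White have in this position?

0

White to move; king on a2.
In check: yes, from the black rook on b2.
Legal moves: none.
Count: 0.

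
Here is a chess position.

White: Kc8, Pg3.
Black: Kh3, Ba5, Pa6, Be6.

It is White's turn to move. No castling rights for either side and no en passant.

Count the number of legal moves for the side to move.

White to move; king on c8.
In check: yes, from the black bishop on e6.
Legal moves: Kb8, Kb7.
Count: 2.

2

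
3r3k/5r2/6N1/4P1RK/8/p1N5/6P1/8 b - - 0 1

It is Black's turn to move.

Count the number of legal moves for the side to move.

3

Black to move; king on h8.
In check: yes, from the white knight on g6.
Legal moves: Kg8, Kh7, Kg7.
Count: 3.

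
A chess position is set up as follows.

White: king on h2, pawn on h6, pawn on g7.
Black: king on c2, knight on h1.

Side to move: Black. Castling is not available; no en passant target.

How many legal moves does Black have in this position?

Black to move; king on c2.
In check: no.
Legal moves: Kd3, Kc3, Kb3, Kd2, Kb2, Kd1, Kc1, Kb1, Ng3, Nf2.
Count: 10.

10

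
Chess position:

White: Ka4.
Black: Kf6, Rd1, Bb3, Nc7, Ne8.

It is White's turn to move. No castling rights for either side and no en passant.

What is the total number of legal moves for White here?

4

White to move; king on a4.
In check: yes, from the black bishop on b3.
Legal moves: Ka5, Kb4, Kxb3, Ka3.
Count: 4.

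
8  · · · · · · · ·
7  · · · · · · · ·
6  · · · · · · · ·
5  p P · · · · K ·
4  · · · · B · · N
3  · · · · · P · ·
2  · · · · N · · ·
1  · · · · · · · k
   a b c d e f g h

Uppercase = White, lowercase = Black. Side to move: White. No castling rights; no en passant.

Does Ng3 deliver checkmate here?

After Ng3: black king on h1; in check: yes, from the white knight on g3.
Black has 2 legal replies: Kh2, Kg1.
In check but a legal move exists → not checkmate.

no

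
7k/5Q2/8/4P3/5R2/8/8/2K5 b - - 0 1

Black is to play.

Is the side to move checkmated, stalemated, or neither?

Black to move; black king on h8.
In check: no.
King squares — g7: attacked by Qf7; h7: attacked by Qf7; g8: attacked by Qf7.
Legal moves for Black: none.
Not in check and no legal moves → stalemate.

stalemate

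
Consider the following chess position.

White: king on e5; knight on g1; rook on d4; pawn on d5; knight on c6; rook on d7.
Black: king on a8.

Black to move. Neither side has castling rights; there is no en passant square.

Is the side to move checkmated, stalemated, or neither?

stalemate

Black to move; black king on a8.
In check: no.
King squares — a7: attacked by Nc6; b7: attacked by Rd7; b8: attacked by Nc6.
Legal moves for Black: none.
Not in check and no legal moves → stalemate.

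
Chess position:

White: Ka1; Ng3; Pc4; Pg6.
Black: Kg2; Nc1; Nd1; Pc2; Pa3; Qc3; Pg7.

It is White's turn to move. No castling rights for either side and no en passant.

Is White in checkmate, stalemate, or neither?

checkmate

White to move; white king on a1.
In check: yes, from the black queen on c3.
King squares — b1: attacked by Pc2; a2: attacked by Nc1; b2: attacked by Nd1.
Legal moves for White: none.
In check with no legal moves → checkmate.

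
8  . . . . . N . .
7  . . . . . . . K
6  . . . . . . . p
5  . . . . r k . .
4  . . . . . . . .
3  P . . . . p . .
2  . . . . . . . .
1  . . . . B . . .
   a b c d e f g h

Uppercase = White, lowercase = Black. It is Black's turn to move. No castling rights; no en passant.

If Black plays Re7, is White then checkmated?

no

After Re7: white king on h7; in check: yes, from the black rook on e7.
White has 3 legal replies: Kh8, Kg8, Kxh6.
In check but a legal move exists → not checkmate.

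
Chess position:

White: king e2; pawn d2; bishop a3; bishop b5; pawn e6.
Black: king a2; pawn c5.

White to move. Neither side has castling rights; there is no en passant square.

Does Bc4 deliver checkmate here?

no

After Bc4: black king on a2; in check: yes, from the white bishop on c4.
Black has 3 legal replies: Kxa3, Kb1, Ka1.
In check but a legal move exists → not checkmate.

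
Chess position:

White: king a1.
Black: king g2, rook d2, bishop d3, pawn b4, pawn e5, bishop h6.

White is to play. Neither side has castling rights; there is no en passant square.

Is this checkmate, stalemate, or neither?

stalemate

White to move; white king on a1.
In check: no.
King squares — b1: attacked by Bd3; a2: attacked by Rd2; b2: attacked by Rd2.
Legal moves for White: none.
Not in check and no legal moves → stalemate.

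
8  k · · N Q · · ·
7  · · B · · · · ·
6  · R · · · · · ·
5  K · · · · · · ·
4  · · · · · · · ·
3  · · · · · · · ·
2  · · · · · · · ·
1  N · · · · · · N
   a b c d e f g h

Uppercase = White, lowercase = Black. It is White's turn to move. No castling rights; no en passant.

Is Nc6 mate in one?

yes

After Nc6: black king on a8; in check: yes, from the white queen on e8.
King squares — a7: attacked by Nc6; b7: attacked by Rb6; b8: attacked by Rb6.
Black has no legal moves → checkmate.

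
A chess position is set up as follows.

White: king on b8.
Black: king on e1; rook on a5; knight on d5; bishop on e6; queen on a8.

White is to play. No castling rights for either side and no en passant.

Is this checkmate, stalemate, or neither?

checkmate

White to move; white king on b8.
In check: yes, from the black queen on a8.
King squares — a7: attacked by Ra5; b7: attacked by Qa8; c7: attacked by Nd5; a8: attacked by Ra5; c8: attacked by Be6.
Legal moves for White: none.
In check with no legal moves → checkmate.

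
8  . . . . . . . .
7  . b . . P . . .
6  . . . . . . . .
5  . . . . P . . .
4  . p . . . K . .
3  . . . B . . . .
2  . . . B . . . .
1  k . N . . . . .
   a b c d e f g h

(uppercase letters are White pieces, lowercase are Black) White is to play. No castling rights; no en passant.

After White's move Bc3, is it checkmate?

no

After Bc3: black king on a1; in check: yes, from the white bishop on c3.
Black has 1 legal reply: bxc3.
In check but a legal move exists → not checkmate.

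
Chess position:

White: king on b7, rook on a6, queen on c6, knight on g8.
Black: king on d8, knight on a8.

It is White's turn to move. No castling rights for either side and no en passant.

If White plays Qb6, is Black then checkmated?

After Qb6: black king on d8; in check: yes, from the white queen on b6.
Black has 4 legal replies: Ke8, Kd7, Nc7, Nxb6.
In check but a legal move exists → not checkmate.

no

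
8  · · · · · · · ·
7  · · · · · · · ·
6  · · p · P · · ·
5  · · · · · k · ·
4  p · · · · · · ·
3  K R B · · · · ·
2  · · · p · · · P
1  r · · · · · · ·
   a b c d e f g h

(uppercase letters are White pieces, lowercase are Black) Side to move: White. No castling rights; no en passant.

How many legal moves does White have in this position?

White to move; king on a3.
In check: yes, from the black rook on a1.
Legal moves: Kb4, Kb2, Bxa1.
Count: 3.

3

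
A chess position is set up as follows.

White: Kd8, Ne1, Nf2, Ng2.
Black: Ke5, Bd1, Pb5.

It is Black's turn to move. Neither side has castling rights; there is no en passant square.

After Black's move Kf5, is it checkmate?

After Kf5: white king on d8; in check: no.
White is not in check, so this cannot be checkmate.

no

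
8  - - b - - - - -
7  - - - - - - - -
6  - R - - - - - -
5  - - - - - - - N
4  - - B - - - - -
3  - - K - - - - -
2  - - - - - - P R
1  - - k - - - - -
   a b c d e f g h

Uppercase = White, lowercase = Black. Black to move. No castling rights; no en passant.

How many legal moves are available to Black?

8

Black to move; king on c1.
In check: no.
Legal moves: Bd7, Bb7, Be6, Ba6, Bf5, Bg4, Bh3, Kd1.
Count: 8.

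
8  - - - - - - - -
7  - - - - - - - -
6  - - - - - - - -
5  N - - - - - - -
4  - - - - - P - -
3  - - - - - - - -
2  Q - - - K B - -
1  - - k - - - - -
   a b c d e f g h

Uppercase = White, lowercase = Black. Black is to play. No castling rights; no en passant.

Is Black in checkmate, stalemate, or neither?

Black to move; black king on c1.
In check: no.
King squares — b1: attacked by Qa2; d1: attacked by Ke2; b2: attacked by Qa2; c2: attacked by Qa2; d2: attacked by Qa2.
Legal moves for Black: none.
Not in check and no legal moves → stalemate.

stalemate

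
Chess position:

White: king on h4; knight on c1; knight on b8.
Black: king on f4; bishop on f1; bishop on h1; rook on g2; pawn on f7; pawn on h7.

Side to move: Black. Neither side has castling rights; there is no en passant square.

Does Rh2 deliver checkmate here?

After Rh2: white king on h4; in check: yes, from the black rook on h2.
King squares — g3: attacked by Kf4; h3: attacked by Bf1; g4: attacked by Kf4; g5: attacked by Kf4; h5: attacked by Rh2.
White has no legal moves → checkmate.

yes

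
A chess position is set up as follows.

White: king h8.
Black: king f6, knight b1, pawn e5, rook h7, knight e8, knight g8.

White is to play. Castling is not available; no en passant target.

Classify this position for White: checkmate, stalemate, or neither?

White to move; white king on h8.
In check: yes, from the black rook on h7.
King squares — g7: attacked by Kf6; h7: available; g8: available.
Legal moves for White: Kxg8, Kxh7.
White is in check but has 2 legal moves → neither.

neither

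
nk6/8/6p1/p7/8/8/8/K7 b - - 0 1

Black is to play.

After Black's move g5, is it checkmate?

no

After g5: white king on a1; in check: no.
White is not in check, so this cannot be checkmate.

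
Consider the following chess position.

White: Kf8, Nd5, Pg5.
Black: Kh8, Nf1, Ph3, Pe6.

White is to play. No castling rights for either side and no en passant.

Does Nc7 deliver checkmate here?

no

After Nc7: black king on h8; in check: no.
Black is not in check, so this cannot be checkmate.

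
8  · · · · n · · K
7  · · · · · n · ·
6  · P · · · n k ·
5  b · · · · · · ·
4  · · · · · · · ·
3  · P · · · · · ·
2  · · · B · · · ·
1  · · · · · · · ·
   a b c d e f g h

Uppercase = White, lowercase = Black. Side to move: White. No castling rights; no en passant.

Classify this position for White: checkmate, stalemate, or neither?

checkmate

White to move; white king on h8.
In check: yes, from the black knight on f7.
King squares — g7: attacked by Kg6; h7: attacked by Nf6; g8: attacked by Nf6.
Legal moves for White: none.
In check with no legal moves → checkmate.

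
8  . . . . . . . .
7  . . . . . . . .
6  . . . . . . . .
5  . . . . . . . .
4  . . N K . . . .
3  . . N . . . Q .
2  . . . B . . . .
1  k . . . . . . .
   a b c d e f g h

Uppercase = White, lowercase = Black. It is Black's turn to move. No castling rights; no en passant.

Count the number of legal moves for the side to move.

Black to move; king on a1.
In check: no.
Legal moves: none.
Count: 0.

0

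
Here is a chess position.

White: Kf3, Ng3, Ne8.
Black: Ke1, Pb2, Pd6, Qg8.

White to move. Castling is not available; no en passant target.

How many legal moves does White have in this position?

White to move; king on f3.
In check: no.
Legal moves: Ng7, Nc7, Nf6, Nxd6, Nh5, Nf5, Ne4, Ne2, Nh1, Nf1, Kf4, Ke4, Ke3, Kg2.
Count: 14.

14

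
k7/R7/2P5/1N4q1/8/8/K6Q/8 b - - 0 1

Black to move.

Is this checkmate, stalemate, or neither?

checkmate

Black to move; black king on a8.
In check: yes, from the white rook on a7.
King squares — a7: attacked by Nb5; b7: attacked by Pc6; b8: attacked by Qh2.
Legal moves for Black: none.
In check with no legal moves → checkmate.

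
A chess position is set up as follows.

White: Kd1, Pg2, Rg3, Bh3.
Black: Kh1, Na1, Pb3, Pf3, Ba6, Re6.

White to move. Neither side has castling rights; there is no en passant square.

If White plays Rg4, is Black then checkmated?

After Rg4: black king on h1; in check: no.
Black is not in check, so this cannot be checkmate.

no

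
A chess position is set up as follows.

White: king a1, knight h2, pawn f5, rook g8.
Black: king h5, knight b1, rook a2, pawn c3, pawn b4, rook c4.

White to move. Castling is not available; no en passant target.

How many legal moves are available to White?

2

White to move; king on a1.
In check: yes, from the black rook on a2.
Legal moves: Kxa2, Kxb1.
Count: 2.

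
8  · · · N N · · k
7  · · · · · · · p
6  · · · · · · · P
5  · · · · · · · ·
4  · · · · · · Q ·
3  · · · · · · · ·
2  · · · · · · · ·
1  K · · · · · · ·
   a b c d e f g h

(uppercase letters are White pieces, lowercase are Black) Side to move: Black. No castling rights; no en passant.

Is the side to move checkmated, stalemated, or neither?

Black to move; black king on h8.
In check: no.
King squares — g7: attacked by Qg4; h7: own pawn; g8: attacked by Qg4.
Legal moves for Black: none.
Not in check and no legal moves → stalemate.

stalemate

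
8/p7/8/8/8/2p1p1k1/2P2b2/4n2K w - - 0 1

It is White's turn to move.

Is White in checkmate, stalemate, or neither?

stalemate

White to move; white king on h1.
In check: no.
King squares — g1: attacked by Bf2; g2: attacked by Ne1; h2: attacked by Kg3.
Legal moves for White: none.
Not in check and no legal moves → stalemate.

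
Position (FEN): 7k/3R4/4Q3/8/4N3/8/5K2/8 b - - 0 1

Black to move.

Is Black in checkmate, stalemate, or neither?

stalemate

Black to move; black king on h8.
In check: no.
King squares — g7: attacked by Rd7; h7: attacked by Rd7; g8: attacked by Qe6.
Legal moves for Black: none.
Not in check and no legal moves → stalemate.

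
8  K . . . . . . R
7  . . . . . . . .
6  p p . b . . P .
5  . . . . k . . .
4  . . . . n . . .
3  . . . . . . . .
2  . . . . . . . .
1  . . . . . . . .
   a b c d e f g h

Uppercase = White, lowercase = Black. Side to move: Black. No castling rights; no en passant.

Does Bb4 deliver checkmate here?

no

After Bb4: white king on a8; in check: no.
White is not in check, so this cannot be checkmate.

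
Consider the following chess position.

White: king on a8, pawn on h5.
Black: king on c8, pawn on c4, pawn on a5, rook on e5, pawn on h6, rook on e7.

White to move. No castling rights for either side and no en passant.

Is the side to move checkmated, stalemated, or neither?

White to move; white king on a8.
In check: no.
King squares — a7: attacked by Re7; b7: attacked by Re7; b8: attacked by Kc8.
Legal moves for White: none.
Not in check and no legal moves → stalemate.

stalemate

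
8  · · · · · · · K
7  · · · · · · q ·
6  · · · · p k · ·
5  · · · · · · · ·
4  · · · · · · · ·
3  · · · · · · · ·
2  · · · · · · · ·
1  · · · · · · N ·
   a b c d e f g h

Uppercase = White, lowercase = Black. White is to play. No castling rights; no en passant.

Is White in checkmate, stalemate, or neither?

White to move; white king on h8.
In check: yes, from the black queen on g7.
King squares — g7: attacked by Kf6; h7: attacked by Qg7; g8: attacked by Qg7.
Legal moves for White: none.
In check with no legal moves → checkmate.

checkmate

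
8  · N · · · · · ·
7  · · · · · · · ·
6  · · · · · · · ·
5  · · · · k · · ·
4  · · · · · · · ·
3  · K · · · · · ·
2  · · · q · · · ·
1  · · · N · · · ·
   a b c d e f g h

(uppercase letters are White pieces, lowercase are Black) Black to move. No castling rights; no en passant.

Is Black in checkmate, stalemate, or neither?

neither

Black to move; black king on e5.
In check: no.
Legal moves for Black include: Kf6, Ke6, Kd6, Kf5, Kd5, Kf4, Ke4, Kd4, Qd8, Qd7, Qh6, Qd6, Qg5, Qd5+, Qa5, Qf4, Qd4, Qb4+, ... (list truncated; more exist).
Black has legal moves and is not in check → neither.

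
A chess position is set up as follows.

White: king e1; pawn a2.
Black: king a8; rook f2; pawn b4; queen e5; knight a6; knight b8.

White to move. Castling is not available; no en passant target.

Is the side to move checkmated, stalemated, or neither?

neither

White to move; white king on e1.
In check: yes, from the black queen on e5.
King squares — d1: available; f1: attacked by Rf2; d2: attacked by Rf2; e2: attacked by Rf2; f2: available.
Legal moves for White: Kxf2, Kd1.
White is in check but has 2 legal moves → neither.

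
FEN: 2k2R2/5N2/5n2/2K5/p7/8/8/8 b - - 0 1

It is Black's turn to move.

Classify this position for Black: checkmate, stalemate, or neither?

Black to move; black king on c8.
In check: yes, from the white rook on f8.
King squares — b7: available; c7: available; d7: available; b8: attacked by Rf8; d8: attacked by Nf7.
Legal moves for Black: Kd7, Kc7, Kb7, Ne8.
Black is in check but has 4 legal moves → neither.

neither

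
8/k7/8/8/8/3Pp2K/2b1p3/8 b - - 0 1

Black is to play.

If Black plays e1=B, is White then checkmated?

no

After e1=B: white king on h3; in check: no.
White is not in check, so this cannot be checkmate.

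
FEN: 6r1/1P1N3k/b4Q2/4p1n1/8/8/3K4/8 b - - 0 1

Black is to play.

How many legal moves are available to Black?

Black to move; king on h7.
In check: no.
Legal moves: Rh8, Rf8, Re8, Rd8, Rc8, Rb8, Ra8, Rg7, Rg6, Bxb7, Bb5, Bc4, Bd3, Be2, Bf1, Nf7, Ne6, Ne4+, Nh3, Nf3+, e4.
Count: 21.

21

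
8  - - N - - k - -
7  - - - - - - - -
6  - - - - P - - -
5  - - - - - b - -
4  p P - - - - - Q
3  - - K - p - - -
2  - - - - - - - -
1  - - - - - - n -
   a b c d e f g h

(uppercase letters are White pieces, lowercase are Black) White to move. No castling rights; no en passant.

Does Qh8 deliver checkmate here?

After Qh8: black king on f8; in check: yes, from the white queen on h8.
King squares — e7: attacked by Nc8; f7: attacked by Pe6; g7: attacked by Qh8; e8: attacked by Qh8; g8: attacked by Qh8.
Black has no legal moves → checkmate.

yes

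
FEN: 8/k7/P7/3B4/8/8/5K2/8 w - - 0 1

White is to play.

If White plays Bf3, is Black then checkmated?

After Bf3: black king on a7; in check: no.
Black is not in check, so this cannot be checkmate.

no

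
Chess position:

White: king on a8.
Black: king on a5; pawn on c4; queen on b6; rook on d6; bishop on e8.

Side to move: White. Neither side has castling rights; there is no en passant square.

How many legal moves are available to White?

0

White to move; king on a8.
In check: no.
Legal moves: none.
Count: 0.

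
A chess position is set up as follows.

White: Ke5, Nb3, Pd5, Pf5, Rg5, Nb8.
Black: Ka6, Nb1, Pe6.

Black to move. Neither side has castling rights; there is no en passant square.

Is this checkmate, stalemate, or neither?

Black to move; black king on a6.
In check: yes, from the white knight on b8.
Legal moves for Black: Kb7, Ka7, Kb6, Kb5.
Black is in check but has 4 legal moves → neither.

neither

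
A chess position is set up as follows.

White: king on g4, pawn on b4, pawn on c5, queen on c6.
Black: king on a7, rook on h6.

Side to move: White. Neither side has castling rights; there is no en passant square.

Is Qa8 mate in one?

After Qa8: black king on a7; in check: yes, from the white queen on a8.
Black has 1 legal reply: Kxa8.
In check but a legal move exists → not checkmate.

no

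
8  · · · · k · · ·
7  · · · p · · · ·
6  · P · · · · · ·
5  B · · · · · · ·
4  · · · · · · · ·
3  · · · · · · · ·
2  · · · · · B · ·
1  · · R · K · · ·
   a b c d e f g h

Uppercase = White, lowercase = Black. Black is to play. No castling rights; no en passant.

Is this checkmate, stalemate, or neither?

Black to move; black king on e8.
In check: no.
Legal moves for Black: Kf8, Kd8, Kf7, Ke7, d6, d5.
Black has 6 legal moves and is not in check → neither.

neither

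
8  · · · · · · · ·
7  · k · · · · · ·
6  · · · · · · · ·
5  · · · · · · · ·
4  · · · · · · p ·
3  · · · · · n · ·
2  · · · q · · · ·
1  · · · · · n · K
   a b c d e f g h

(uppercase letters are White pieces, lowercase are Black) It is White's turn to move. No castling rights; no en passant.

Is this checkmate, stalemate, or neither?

stalemate

White to move; white king on h1.
In check: no.
King squares — g1: attacked by Nf3; g2: attacked by Qd2; h2: attacked by Nf1.
Legal moves for White: none.
Not in check and no legal moves → stalemate.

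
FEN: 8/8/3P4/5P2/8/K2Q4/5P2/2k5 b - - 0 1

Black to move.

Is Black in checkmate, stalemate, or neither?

stalemate

Black to move; black king on c1.
In check: no.
King squares — b1: attacked by Qd3; d1: attacked by Qd3; b2: attacked by Ka3; c2: attacked by Qd3; d2: attacked by Qd3.
Legal moves for Black: none.
Not in check and no legal moves → stalemate.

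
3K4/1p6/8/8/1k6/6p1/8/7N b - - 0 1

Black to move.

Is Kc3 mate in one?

no

After Kc3: white king on d8; in check: no.
White is not in check, so this cannot be checkmate.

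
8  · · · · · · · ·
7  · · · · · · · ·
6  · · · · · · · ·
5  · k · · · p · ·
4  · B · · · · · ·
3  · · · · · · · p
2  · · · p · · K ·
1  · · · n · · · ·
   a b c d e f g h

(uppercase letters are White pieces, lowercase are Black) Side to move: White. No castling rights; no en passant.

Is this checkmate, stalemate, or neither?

neither

White to move; white king on g2.
In check: yes, from the black pawn on h3.
Legal moves for White: Kxh3, Kg3, Kf3, Kh2, Kh1, Kg1, Kf1.
White is in check but has 7 legal moves → neither.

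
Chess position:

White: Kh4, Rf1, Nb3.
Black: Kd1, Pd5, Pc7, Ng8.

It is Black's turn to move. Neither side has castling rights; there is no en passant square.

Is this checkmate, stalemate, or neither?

neither

Black to move; black king on d1.
In check: yes, from the white rook on f1.
King squares — c1: attacked by Rf1; e1: attacked by Rf1; c2: available; d2: attacked by Nb3; e2: available.
Legal moves for Black: Ke2, Kc2.
Black is in check but has 2 legal moves → neither.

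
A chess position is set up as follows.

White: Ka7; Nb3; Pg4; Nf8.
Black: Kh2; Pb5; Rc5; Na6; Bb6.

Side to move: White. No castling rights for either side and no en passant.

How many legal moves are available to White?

White to move; king on a7.
In check: yes, from the black bishop on b6.
Legal moves: Ka8, Kb7, Kxb6, Kxa6.
Count: 4.

4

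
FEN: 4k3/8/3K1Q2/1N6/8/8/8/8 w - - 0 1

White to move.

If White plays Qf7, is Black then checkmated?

no

After Qf7: black king on e8; in check: yes, from the white queen on f7.
Black has 2 legal replies: Kd8, Kxf7.
In check but a legal move exists → not checkmate.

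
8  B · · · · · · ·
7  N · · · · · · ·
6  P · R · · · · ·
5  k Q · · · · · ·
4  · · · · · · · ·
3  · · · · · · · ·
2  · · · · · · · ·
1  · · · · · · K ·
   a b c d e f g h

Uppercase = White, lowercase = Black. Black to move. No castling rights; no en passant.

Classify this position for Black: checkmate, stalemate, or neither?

Black to move; black king on a5.
In check: yes, from the white queen on b5.
King squares — a4: attacked by Qb5; b4: attacked by Qb5; b5: attacked by Na7; a6: attacked by Qb5; b6: attacked by Qb5.
Legal moves for Black: none.
In check with no legal moves → checkmate.

checkmate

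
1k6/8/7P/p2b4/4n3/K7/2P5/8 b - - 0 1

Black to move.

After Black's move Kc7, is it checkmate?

no

After Kc7: white king on a3; in check: no.
White is not in check, so this cannot be checkmate.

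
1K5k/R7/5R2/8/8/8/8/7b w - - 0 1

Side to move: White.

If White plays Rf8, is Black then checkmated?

After Rf8: black king on h8; in check: yes, from the white rook on f8.
King squares — g7: attacked by Ra7; h7: attacked by Ra7; g8: attacked by Rf8.
Black has no legal moves → checkmate.

yes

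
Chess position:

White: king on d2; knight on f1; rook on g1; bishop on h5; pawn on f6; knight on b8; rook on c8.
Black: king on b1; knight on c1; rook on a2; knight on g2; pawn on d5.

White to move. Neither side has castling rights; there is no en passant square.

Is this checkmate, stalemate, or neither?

neither

White to move; white king on d2.
In check: yes, from the black rook on a2.
Legal moves for White: Kc3, Kd1, Rc2.
White is in check but has 3 legal moves → neither.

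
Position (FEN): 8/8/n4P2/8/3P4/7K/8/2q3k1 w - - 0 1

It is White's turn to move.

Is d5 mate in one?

no

After d5: black king on g1; in check: no.
Black is not in check, so this cannot be checkmate.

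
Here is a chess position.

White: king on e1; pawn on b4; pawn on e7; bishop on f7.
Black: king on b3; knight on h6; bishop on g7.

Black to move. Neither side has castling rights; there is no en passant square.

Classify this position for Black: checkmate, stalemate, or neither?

neither

Black to move; black king on b3.
In check: yes, from the white bishop on f7.
Legal moves for Black: Kxb4, Ka4, Kc3, Ka3, Kc2, Kb2, Nxf7.
Black is in check but has 7 legal moves → neither.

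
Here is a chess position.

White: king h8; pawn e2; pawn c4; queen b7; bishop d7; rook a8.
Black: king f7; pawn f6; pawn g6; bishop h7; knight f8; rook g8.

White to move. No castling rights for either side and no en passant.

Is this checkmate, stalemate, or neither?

White to move; white king on h8.
In check: yes, from the black rook on g8.
King squares — g7: attacked by Kf7; h7: attacked by Nf8; g8: attacked by Kf7.
Legal moves for White: none.
In check with no legal moves → checkmate.

checkmate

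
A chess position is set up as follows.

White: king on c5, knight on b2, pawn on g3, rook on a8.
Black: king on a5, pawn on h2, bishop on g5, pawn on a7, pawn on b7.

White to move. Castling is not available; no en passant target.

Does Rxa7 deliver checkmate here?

yes

After Rxa7: black king on a5; in check: yes, from the white rook on a7.
King squares — a4: attacked by Nb2; b4: attacked by Kc5; b5: attacked by Kc5; a6: attacked by Ra7; b6: attacked by Kc5.
Black has no legal moves → checkmate.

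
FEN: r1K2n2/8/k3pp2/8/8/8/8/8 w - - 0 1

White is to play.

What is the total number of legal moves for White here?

White to move; king on c8.
In check: yes, from the black rook on a8.
Legal moves: Kc7.
Count: 1.

1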